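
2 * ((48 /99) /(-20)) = -8 /165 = -0.05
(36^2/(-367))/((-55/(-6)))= -7776/20185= -0.39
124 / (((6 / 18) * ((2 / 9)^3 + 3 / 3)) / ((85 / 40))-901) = -4610196 / 33492383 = -0.14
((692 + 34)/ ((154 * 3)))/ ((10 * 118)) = 11/ 8260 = 0.00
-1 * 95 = -95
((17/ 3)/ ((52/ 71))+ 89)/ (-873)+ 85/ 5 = 2300105/ 136188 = 16.89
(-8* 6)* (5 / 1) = -240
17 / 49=0.35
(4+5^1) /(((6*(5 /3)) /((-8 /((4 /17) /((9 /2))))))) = -1377 /10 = -137.70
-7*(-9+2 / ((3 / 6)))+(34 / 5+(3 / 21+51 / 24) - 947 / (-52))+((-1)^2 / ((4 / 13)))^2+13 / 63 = 4786121 / 65520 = 73.05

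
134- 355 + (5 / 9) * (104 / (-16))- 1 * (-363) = 2491 / 18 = 138.39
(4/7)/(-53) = -4/371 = -0.01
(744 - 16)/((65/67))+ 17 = 3837/5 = 767.40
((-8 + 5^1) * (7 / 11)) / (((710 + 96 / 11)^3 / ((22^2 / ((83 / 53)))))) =-16295433 / 10253887093382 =-0.00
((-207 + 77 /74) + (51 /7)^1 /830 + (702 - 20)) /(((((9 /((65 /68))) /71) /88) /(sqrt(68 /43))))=2078041354532 * sqrt(731) /141428763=397260.27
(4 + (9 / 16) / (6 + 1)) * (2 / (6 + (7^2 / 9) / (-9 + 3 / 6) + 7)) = 69921 / 105896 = 0.66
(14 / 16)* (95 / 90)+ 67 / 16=46 / 9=5.11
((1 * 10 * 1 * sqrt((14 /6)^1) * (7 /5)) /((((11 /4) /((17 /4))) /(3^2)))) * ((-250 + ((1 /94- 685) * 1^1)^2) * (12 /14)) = 633991351113 * sqrt(21) /24299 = 119565140.81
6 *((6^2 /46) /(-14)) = -54 /161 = -0.34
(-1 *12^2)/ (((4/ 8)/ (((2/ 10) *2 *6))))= -3456/ 5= -691.20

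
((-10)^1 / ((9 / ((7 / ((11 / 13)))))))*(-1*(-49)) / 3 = -44590 / 297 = -150.13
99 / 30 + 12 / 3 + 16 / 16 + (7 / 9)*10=1447 / 90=16.08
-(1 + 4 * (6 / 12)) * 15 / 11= -45 / 11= -4.09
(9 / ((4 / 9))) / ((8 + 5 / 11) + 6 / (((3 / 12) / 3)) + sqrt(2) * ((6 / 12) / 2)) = 1577070 / 6265679- 9801 * sqrt(2) / 12531358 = 0.25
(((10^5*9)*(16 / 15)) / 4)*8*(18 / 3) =11520000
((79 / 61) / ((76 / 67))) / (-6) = -0.19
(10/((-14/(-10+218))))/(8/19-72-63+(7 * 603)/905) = 8941400/7818601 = 1.14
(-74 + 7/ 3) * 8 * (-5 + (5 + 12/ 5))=-1376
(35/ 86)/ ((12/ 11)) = 385/ 1032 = 0.37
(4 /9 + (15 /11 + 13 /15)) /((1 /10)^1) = 2648 /99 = 26.75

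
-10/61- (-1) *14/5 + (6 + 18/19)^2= 5604564/110105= 50.90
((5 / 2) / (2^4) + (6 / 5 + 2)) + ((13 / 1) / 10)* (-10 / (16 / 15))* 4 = -45.39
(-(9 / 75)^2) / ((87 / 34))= -102 / 18125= -0.01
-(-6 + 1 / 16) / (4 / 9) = 855 / 64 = 13.36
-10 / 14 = -5 / 7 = -0.71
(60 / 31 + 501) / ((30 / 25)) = 25985 / 62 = 419.11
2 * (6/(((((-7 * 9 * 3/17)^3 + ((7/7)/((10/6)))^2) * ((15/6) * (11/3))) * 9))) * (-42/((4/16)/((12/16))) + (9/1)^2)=245650/51558683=0.00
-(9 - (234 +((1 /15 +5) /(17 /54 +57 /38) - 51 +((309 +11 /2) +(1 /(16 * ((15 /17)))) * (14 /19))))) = 10978591 /22344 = 491.34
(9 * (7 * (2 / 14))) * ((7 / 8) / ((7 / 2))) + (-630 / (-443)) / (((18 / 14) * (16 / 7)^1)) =2.73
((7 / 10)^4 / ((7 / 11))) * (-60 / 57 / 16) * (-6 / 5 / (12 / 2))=3773 / 760000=0.00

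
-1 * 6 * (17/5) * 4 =-408/5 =-81.60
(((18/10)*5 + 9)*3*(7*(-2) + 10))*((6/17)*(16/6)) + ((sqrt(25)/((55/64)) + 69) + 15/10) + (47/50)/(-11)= -594012/4675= -127.06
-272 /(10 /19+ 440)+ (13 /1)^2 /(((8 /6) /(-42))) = -44562863 /8370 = -5324.12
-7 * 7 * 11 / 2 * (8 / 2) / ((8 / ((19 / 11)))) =-931 / 4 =-232.75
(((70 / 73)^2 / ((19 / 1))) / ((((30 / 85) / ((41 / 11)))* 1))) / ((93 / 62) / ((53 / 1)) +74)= 25858700 / 3745578243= 0.01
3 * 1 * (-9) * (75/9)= -225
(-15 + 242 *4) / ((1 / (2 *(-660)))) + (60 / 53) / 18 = -200015630 / 159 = -1257959.94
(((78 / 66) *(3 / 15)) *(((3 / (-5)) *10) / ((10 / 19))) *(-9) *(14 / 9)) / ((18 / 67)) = 115843 / 825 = 140.42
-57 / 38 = -3 / 2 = -1.50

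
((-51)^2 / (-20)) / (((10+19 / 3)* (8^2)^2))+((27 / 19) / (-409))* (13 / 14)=-161275833 / 31193415680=-0.01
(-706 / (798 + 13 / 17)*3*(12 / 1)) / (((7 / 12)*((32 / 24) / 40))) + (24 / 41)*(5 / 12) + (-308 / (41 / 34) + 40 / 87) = -641193080002 / 339054051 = -1891.12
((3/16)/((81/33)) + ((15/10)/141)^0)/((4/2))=155/288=0.54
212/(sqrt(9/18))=212 *sqrt(2)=299.81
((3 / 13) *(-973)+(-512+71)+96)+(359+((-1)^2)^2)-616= -10732 / 13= -825.54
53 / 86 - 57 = -4849 / 86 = -56.38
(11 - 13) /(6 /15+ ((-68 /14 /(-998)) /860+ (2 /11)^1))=-66087560 /19225659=-3.44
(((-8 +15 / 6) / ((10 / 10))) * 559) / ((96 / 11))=-67639 / 192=-352.29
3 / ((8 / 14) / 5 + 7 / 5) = 105 / 53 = 1.98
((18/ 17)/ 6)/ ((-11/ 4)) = -12/ 187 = -0.06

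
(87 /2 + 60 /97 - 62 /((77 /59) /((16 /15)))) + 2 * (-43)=-20738807 /224070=-92.56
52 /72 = 13 /18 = 0.72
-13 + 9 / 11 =-134 / 11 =-12.18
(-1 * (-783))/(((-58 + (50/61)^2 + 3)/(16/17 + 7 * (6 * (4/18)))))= -169632948/1145545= -148.08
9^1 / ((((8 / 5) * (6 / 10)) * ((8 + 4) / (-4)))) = -3.12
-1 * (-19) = 19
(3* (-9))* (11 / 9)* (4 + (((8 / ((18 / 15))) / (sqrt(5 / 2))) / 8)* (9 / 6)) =-132-33* sqrt(10) / 4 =-158.09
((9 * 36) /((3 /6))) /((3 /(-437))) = -94392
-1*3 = -3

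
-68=-68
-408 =-408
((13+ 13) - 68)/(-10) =21/5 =4.20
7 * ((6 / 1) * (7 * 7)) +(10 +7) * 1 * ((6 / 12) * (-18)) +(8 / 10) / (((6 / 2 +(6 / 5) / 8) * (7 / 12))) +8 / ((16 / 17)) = 562697 / 294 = 1913.94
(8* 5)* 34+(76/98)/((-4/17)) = 1356.70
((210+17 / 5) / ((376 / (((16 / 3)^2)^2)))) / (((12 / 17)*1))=37148672 / 57105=650.53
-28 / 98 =-2 / 7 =-0.29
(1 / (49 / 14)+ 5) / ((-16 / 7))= -2.31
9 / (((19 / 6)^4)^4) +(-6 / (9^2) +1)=7211036024720236703833 / 7787918166325771527387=0.93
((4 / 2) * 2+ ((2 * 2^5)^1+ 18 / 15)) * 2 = 692 / 5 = 138.40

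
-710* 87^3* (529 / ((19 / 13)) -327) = -310444654320 / 19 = -16339192332.63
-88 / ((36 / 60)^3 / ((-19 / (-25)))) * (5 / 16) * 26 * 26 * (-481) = 849470050 / 27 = 31461853.70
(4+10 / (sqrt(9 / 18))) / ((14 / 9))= 18 / 7+45 * sqrt(2) / 7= 11.66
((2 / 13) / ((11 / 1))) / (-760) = -1 / 54340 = -0.00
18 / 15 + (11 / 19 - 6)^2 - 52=-38649 / 1805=-21.41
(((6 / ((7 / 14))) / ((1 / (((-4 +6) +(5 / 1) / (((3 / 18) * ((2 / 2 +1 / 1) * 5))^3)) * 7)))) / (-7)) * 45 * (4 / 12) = -554.40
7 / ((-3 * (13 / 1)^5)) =-7 / 1113879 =-0.00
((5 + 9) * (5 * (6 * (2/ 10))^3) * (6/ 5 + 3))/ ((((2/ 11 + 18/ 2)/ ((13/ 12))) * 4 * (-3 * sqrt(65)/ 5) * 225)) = -539 * sqrt(65)/ 315625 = -0.01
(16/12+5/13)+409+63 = 18475/39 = 473.72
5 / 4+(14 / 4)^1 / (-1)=-9 / 4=-2.25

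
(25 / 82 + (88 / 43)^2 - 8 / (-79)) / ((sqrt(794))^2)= 55030351 / 9510390668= 0.01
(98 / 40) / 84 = 7 / 240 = 0.03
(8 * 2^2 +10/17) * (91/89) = 50414/1513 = 33.32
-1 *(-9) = 9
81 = 81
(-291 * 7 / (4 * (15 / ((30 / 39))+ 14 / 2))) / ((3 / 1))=-6.41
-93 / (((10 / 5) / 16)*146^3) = -93 / 389017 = -0.00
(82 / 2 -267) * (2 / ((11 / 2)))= -904 / 11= -82.18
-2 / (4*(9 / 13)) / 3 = -0.24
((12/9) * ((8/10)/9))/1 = 16/135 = 0.12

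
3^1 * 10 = 30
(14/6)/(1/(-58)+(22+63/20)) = 4060/43731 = 0.09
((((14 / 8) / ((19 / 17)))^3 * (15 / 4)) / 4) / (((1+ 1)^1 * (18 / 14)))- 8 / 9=64563839 / 126425088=0.51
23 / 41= 0.56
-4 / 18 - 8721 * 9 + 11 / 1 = -706304 / 9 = -78478.22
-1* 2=-2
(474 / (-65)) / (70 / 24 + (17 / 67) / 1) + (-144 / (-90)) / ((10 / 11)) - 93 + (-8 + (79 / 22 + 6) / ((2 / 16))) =-226111447 / 9112675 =-24.81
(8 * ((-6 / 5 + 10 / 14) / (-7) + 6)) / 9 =11896 / 2205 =5.40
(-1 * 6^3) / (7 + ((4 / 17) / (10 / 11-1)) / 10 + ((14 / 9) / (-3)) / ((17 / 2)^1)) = -495720 / 15331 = -32.33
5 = 5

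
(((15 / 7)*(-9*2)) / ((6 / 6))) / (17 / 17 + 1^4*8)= -30 / 7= -4.29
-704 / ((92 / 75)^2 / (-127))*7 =220027500 / 529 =415931.00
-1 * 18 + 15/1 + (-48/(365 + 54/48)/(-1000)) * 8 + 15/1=4393884/366125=12.00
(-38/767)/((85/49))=-1862/65195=-0.03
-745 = -745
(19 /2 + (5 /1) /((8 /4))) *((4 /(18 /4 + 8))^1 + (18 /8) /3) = 321 /25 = 12.84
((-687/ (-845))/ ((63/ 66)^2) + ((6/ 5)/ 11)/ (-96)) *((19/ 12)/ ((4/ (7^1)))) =370163567/ 149909760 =2.47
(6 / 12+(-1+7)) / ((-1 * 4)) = -13 / 8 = -1.62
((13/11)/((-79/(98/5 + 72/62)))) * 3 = -125502/134695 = -0.93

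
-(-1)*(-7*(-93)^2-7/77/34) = -22643083/374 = -60543.00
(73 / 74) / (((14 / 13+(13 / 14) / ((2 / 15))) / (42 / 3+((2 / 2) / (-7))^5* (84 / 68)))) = 1084583630 / 631491469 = 1.72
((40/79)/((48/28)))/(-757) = -70/179409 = -0.00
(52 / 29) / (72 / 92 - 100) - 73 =-2416095 / 33089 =-73.02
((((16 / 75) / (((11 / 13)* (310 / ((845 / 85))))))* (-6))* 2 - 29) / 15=-7028143 / 3623125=-1.94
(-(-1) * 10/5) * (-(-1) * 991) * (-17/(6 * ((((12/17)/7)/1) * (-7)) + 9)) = -572798/81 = -7071.58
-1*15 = -15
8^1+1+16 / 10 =53 / 5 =10.60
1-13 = -12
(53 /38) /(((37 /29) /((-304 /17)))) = -12296 /629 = -19.55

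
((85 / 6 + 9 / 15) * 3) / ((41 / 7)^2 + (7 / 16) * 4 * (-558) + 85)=-21707 / 420025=-0.05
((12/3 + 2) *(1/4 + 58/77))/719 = 927/110726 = 0.01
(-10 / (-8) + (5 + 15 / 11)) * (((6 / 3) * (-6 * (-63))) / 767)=63315 / 8437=7.50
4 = 4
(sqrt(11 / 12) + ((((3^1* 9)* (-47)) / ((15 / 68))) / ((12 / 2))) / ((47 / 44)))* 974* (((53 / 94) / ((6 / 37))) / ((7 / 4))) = -2857380944 / 1645 + 955007* sqrt(33) / 2961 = -1735156.91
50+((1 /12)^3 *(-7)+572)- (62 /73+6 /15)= 391517317 /630720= 620.75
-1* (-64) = 64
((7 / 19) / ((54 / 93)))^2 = 47089 / 116964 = 0.40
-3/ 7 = -0.43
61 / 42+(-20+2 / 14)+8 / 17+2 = -11377 / 714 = -15.93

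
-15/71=-0.21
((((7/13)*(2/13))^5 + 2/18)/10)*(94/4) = 1295915323291/4962905706564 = 0.26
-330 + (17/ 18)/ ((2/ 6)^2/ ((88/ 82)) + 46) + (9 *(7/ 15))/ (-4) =-120872117/ 365140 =-331.03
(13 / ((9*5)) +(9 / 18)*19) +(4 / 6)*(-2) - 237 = -20569 / 90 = -228.54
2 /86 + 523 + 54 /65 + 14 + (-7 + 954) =4150167 /2795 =1484.85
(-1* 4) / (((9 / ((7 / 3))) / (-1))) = 28 / 27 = 1.04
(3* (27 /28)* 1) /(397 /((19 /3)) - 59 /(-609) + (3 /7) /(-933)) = 41640723 /903684748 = 0.05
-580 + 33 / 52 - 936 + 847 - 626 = -67307 / 52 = -1294.37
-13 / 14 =-0.93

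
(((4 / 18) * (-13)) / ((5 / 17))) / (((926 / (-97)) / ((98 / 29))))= 2100826 / 604215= 3.48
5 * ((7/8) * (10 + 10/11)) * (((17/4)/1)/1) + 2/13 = 116113/572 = 202.99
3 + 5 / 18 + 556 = 10067 / 18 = 559.28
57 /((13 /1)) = 57 /13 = 4.38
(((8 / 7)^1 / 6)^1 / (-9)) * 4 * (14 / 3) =-32 / 81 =-0.40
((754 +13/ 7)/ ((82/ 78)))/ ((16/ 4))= 179.75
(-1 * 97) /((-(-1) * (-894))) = 0.11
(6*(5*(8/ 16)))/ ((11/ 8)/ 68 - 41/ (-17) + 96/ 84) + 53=778609/ 13613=57.20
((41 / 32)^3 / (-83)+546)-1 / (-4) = 1485591239 / 2719744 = 546.22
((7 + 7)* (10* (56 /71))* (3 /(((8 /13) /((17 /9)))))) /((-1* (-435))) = 43316 /18531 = 2.34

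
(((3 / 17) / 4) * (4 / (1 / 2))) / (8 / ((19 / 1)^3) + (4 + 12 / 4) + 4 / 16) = 164616 / 3382031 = 0.05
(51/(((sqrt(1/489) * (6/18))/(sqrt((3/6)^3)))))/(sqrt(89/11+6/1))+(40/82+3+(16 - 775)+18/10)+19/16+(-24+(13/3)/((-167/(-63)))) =-424453727/547760+153 * sqrt(1667490)/620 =-456.23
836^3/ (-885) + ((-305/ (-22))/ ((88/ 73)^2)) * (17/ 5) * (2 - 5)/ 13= -1294062147185219/ 1960083840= -660207.55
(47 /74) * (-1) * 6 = -141 /37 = -3.81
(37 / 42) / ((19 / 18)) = 111 / 133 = 0.83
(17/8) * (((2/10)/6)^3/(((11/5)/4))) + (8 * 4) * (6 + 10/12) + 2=26215217/118800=220.67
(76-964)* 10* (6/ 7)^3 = -1918080/ 343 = -5592.07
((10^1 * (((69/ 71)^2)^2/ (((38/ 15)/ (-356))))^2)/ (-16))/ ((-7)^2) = -200.41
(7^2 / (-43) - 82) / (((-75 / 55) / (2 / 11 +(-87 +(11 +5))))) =-556985 / 129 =-4317.71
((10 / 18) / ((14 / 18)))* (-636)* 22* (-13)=909480 / 7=129925.71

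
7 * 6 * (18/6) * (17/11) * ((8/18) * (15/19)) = 14280/209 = 68.33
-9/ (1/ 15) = -135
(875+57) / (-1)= -932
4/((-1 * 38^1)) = -2/19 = -0.11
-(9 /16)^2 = -81 /256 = -0.32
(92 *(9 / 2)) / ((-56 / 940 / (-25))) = 1216125 / 7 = 173732.14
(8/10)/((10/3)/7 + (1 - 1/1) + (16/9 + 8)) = 126/1615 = 0.08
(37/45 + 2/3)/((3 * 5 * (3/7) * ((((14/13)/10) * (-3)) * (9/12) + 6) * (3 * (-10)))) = -12194/9094275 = -0.00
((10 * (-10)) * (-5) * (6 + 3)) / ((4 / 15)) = 16875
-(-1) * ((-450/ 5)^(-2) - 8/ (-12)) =5401/ 8100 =0.67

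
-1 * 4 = -4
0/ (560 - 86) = 0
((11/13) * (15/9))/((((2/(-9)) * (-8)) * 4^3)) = 165/13312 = 0.01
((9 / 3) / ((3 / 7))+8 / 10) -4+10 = 69 / 5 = 13.80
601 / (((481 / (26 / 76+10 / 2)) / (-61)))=-7442183 / 18278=-407.17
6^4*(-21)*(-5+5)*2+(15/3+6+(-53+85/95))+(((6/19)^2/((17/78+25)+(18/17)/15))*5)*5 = -2481984257/60526343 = -41.01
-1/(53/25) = -0.47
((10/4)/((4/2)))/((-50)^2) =1/2000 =0.00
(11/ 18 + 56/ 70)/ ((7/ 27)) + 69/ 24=2329/ 280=8.32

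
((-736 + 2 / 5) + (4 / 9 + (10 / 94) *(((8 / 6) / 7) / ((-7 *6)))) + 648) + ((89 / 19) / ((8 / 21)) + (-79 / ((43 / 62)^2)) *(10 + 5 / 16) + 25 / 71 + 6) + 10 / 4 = -3639040348963213 / 2067975073080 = -1759.71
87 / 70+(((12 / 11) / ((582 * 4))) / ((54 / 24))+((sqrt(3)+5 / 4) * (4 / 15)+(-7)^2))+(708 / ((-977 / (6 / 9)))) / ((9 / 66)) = 4 * sqrt(3) / 15+30889265017 / 656749170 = 47.50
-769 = -769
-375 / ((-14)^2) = -375 / 196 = -1.91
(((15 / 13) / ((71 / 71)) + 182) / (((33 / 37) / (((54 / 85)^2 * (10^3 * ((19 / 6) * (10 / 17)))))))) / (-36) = -3012917400 / 702559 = -4288.49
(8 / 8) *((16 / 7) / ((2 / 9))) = 72 / 7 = 10.29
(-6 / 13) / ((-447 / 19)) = 38 / 1937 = 0.02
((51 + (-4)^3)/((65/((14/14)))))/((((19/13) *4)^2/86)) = -7267/14440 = -0.50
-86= -86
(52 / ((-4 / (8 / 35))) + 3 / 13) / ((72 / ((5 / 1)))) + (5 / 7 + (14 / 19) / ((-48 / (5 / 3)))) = 31021 / 62244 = 0.50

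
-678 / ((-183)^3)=226 / 2042829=0.00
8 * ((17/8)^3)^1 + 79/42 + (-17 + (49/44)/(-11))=10008749/162624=61.55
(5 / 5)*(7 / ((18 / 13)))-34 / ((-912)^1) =6967 / 1368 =5.09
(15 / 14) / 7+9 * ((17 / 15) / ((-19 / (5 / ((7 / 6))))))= -3999 / 1862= -2.15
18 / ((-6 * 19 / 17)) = -51 / 19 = -2.68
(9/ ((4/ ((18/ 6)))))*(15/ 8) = 12.66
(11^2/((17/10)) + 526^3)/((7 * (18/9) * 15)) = 412339667/595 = 693007.84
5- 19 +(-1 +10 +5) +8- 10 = -2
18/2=9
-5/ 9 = -0.56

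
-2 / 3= -0.67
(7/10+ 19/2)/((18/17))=289/30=9.63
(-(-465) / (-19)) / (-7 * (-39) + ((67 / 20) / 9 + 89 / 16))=-334800 / 3815827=-0.09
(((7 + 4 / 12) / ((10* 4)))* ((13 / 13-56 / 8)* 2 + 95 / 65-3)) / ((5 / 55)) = -5324 / 195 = -27.30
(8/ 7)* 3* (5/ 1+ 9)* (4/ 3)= 64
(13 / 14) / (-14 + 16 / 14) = -13 / 180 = -0.07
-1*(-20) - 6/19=374/19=19.68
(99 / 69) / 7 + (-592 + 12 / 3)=-94635 / 161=-587.80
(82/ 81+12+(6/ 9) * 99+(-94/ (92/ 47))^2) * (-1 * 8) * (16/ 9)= -33921.42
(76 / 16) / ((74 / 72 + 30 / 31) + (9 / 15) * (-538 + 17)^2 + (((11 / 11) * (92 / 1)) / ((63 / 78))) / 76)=3525165 / 120870927479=0.00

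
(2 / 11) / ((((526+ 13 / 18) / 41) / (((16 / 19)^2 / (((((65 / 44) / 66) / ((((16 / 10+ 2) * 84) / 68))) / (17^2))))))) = 641019101184 / 1112358325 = 576.27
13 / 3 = 4.33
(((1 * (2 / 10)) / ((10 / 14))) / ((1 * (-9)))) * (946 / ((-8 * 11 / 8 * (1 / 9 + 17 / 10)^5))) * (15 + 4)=300178872000 / 115063617043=2.61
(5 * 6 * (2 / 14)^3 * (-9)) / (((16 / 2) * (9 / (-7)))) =15 / 196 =0.08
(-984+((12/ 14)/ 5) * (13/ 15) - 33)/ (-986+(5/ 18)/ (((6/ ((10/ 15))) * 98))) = 403588332/ 391343275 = 1.03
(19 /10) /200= 19 /2000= 0.01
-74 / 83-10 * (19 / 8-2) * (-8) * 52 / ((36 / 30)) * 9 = 971026 / 83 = 11699.11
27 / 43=0.63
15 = 15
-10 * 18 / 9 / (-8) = 2.50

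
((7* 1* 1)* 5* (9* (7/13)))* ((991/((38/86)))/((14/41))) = 550346895/494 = 1114062.54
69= 69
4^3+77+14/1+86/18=1438/9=159.78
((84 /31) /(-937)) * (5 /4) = -105 /29047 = -0.00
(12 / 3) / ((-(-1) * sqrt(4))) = 2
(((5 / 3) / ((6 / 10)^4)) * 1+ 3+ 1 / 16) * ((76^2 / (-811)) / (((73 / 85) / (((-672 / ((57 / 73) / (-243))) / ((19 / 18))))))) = -21216767040 / 811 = -26161241.73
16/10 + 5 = 33/5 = 6.60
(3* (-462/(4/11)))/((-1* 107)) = 7623/214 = 35.62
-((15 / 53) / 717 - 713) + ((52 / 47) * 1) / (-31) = 13158332978 / 18455819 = 712.96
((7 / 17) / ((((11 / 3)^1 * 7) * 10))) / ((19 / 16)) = 24 / 17765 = 0.00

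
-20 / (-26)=10 / 13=0.77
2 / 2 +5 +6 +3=15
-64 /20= -16 /5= -3.20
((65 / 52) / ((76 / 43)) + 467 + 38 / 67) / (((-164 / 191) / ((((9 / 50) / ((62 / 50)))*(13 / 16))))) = -64.32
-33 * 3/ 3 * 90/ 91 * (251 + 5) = -760320/ 91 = -8355.16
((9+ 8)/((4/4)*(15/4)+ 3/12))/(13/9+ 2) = 1.23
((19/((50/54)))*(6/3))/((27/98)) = 3724/25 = 148.96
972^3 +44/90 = 41324852182/45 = 918330048.49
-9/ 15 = -3/ 5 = -0.60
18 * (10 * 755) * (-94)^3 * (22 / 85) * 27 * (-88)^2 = -103844811534520320 / 17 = -6108518325560018.82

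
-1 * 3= -3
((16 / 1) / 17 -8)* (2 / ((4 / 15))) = -900 / 17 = -52.94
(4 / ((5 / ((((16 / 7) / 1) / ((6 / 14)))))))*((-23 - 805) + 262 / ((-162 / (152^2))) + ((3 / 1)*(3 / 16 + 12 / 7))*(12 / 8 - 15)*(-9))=-1360819142 / 8505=-160002.25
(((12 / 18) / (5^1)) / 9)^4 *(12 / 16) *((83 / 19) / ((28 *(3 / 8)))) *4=2656 / 44176033125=0.00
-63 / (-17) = 63 / 17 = 3.71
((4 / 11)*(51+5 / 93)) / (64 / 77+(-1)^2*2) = 66472 / 10137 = 6.56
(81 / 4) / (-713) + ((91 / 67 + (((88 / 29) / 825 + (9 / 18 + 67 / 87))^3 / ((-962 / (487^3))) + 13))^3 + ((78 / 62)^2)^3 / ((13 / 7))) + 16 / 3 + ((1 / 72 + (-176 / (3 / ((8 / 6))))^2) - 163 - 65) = -191643788043471893481297837232900142065492285690461348053148432762600701 / 12544248889573045991560549773515493535640625000000000000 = -15277422325602043.29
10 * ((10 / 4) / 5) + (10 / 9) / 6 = 140 / 27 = 5.19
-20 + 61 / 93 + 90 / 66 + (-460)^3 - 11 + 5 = -99574752532 / 1023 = -97336023.98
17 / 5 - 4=-3 / 5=-0.60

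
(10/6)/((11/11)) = 1.67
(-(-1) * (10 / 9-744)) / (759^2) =-6686 / 5184729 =-0.00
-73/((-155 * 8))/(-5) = -73/6200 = -0.01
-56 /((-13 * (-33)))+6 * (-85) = -510.13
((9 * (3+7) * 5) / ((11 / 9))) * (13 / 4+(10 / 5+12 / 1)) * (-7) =-978075 / 22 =-44457.95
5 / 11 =0.45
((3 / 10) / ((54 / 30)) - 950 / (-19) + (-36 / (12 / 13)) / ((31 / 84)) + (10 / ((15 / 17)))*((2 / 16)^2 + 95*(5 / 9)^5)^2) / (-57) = -4.08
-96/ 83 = -1.16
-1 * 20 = -20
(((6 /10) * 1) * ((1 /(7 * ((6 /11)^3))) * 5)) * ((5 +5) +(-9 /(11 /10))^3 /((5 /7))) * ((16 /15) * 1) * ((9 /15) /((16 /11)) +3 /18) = -14001331 /11340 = -1234.69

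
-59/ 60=-0.98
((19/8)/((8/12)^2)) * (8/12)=57/16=3.56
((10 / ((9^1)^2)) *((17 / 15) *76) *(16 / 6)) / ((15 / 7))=144704 / 10935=13.23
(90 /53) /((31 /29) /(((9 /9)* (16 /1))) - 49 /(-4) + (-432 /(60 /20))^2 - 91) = 8352 /101600947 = 0.00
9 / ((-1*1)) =-9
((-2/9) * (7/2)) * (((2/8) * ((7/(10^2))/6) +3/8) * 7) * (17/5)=-755531/108000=-7.00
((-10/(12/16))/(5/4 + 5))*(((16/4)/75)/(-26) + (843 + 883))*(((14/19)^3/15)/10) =-73883758592/7523465625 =-9.82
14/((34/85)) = 35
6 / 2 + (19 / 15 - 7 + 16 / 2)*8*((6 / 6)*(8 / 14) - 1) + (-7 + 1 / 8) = -3261 / 280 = -11.65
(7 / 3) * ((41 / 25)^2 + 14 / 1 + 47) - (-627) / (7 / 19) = 24287369 / 13125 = 1850.47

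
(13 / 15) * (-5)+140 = 407 / 3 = 135.67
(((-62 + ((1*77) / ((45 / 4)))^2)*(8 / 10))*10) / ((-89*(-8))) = -30686 / 180225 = -0.17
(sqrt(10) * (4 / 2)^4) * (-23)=-368 * sqrt(10)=-1163.72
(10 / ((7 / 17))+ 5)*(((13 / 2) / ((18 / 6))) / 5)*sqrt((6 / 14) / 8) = 533*sqrt(42) / 1176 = 2.94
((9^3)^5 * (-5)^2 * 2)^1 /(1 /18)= 185302018885184100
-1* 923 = -923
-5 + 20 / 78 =-185 / 39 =-4.74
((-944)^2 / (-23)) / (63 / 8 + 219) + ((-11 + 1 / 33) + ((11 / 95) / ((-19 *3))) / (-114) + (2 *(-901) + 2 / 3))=-3406879453799 / 1717973730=-1983.08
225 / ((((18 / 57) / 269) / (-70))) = -13416375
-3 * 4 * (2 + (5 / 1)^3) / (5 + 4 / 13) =-6604 / 23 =-287.13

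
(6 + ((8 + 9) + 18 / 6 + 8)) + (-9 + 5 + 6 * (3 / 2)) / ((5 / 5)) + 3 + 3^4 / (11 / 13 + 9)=6429 / 128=50.23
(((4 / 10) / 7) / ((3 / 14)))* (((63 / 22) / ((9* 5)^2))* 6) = 28 / 12375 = 0.00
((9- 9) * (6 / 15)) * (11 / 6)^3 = 0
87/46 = 1.89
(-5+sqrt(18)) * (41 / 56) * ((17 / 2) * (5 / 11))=-17425 / 1232+10455 * sqrt(2) / 1232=-2.14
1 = 1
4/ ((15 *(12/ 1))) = 1/ 45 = 0.02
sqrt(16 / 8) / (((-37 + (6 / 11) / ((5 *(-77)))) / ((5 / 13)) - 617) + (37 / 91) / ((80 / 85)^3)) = -1127526400 *sqrt(2) / 803606094299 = -0.00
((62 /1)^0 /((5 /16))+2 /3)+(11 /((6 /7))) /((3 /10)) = 2099 /45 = 46.64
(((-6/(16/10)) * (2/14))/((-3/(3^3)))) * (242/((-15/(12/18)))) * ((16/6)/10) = -13.83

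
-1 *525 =-525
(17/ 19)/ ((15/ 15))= 17/ 19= 0.89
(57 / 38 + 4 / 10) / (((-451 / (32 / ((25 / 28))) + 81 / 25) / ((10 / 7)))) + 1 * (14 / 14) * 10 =2032190 / 209299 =9.71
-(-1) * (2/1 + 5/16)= 37/16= 2.31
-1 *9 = -9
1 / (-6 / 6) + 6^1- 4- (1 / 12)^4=20735 / 20736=1.00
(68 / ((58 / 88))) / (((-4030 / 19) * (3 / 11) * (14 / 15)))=-156332 / 81809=-1.91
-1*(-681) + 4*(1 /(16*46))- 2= 124937 /184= 679.01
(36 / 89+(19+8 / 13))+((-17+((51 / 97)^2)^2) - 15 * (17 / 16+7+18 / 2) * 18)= -3772460686339067 / 819427024936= -4603.78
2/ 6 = 1/ 3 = 0.33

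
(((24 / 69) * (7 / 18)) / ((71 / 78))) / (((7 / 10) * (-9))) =-1040 / 44091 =-0.02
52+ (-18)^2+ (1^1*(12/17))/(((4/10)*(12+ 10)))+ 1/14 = 984765/2618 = 376.15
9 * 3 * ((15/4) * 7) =2835/4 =708.75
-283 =-283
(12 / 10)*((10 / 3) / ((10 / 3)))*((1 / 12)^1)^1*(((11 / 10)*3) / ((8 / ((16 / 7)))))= 33 / 350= 0.09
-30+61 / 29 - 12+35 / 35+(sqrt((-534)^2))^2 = 8268396 / 29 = 285117.10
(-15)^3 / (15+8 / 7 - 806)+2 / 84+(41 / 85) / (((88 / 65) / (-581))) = -11736494555 / 57899688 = -202.70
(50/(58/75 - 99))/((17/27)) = -101250/125239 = -0.81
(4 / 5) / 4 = 1 / 5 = 0.20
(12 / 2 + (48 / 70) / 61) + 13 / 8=130427 / 17080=7.64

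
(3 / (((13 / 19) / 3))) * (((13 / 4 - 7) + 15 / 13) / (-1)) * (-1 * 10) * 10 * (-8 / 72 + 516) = -297732375 / 169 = -1761730.03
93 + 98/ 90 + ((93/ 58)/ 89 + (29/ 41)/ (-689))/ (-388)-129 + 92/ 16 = -74245483192369/ 2546040561480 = -29.16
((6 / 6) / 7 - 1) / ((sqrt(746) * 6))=-sqrt(746) / 5222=-0.01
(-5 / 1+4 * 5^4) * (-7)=-17465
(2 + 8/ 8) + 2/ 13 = 41/ 13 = 3.15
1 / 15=0.07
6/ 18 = 1/ 3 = 0.33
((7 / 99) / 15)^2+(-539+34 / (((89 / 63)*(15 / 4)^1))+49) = -94910233369 / 196265025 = -483.58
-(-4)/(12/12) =4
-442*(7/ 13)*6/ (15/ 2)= -952/ 5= -190.40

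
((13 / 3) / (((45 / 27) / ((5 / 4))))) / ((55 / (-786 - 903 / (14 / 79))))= -347.54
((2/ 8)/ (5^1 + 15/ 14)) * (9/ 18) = 7/ 340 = 0.02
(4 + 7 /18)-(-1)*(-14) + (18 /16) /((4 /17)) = -1391 /288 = -4.83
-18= -18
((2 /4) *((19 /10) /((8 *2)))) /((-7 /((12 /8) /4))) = -57 /17920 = -0.00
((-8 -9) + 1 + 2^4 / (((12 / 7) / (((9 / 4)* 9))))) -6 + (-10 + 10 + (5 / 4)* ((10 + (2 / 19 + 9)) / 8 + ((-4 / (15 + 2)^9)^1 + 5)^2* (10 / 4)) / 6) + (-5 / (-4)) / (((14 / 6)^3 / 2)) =1059992675999289127637948458519 / 5865543767944023281049961792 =180.72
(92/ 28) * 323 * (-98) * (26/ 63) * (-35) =13520780/ 9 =1502308.89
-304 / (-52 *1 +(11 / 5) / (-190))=288800 / 49411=5.84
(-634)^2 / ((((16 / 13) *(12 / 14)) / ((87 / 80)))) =265190471 / 640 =414360.11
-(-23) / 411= 23 / 411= 0.06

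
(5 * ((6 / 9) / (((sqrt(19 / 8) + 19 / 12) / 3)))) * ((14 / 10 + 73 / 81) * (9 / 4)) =1864 / 3-1864 * sqrt(38) / 19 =16.57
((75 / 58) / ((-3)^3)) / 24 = -25 / 12528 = -0.00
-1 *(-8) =8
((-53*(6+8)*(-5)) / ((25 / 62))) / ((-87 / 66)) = -1012088 / 145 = -6979.92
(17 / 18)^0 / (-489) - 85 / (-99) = 13822 / 16137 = 0.86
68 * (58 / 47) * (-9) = -35496 / 47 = -755.23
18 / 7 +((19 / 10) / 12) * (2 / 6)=6613 / 2520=2.62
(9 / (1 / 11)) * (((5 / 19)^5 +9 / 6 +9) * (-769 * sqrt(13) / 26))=-304549351623 * sqrt(13) / 9904396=-110866.76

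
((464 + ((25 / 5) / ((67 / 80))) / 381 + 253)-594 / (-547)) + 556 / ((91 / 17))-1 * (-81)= 1147365234088 / 1270657479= 902.97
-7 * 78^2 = -42588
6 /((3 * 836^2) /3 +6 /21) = 7 /815379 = 0.00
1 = 1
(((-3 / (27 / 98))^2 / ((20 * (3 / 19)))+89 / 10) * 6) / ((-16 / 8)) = -22573 / 162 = -139.34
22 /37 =0.59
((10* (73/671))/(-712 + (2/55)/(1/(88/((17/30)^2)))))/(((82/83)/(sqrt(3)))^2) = -2180058495/457695444976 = -0.00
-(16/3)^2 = -256/9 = -28.44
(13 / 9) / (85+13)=13 / 882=0.01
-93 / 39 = -31 / 13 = -2.38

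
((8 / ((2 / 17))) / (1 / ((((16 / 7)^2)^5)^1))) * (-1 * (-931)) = 1420569023086592 / 5764801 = 246421172.75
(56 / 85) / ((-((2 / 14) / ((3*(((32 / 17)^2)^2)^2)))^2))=-29855632041202882098543722496 / 4136201309431683820885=-7218128.38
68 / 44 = 1.55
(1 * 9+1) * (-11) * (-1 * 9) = 990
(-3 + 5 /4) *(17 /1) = -119 /4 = -29.75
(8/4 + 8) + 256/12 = 94/3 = 31.33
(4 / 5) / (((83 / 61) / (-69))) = -16836 / 415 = -40.57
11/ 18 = 0.61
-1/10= -0.10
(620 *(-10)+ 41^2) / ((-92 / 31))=140089 / 92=1522.71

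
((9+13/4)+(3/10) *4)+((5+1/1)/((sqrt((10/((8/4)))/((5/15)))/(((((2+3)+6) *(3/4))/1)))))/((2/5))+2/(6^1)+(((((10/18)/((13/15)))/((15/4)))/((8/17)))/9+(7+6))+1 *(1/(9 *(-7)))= 3952009/147420+33 *sqrt(15)/4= 58.76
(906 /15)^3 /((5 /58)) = 2556046.82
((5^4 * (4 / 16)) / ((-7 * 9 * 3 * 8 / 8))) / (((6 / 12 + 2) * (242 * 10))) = -25 / 182952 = -0.00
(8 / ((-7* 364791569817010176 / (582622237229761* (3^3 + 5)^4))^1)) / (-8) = 582622237229761 / 2435246456832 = 239.25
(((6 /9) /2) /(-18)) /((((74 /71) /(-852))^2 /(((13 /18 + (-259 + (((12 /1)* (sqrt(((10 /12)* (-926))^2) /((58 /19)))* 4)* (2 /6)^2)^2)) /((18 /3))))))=-6292030826110942439 /1678637682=-3748295950.69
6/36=1/6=0.17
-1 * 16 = -16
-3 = -3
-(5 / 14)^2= -25 / 196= -0.13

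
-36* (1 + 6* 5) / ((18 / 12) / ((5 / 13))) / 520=-93 / 169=-0.55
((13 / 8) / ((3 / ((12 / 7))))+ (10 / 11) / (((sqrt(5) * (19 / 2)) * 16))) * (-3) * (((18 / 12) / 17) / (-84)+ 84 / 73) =-3115905 / 972944-12615 * sqrt(5) / 3057824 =-3.21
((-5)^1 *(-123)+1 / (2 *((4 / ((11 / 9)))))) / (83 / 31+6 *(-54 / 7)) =-9611147 / 681336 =-14.11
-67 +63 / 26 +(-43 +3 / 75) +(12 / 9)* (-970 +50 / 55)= -1399.66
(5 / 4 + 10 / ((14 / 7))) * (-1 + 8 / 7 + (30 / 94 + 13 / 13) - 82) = -662425 / 1316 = -503.36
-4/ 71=-0.06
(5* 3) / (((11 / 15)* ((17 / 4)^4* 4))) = 14400 / 918731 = 0.02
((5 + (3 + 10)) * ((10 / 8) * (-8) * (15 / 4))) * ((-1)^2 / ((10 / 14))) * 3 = -2835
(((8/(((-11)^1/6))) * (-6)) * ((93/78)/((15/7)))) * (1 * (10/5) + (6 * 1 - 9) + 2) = 10416/715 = 14.57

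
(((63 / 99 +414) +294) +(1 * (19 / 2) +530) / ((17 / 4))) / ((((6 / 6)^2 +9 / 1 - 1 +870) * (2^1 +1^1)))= 156253 / 493119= 0.32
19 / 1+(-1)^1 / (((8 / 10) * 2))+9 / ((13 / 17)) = 3135 / 104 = 30.14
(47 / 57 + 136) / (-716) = -7799 / 40812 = -0.19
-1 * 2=-2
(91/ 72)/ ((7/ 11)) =143/ 72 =1.99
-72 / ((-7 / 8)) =576 / 7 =82.29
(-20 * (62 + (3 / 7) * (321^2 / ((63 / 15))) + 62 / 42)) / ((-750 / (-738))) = -255011144 / 1225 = -208172.36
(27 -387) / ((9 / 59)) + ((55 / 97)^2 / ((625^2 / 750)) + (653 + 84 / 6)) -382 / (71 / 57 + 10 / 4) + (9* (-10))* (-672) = 29471929798627 / 502205375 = 58685.01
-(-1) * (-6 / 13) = -6 / 13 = -0.46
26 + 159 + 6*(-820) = -4735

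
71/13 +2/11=807/143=5.64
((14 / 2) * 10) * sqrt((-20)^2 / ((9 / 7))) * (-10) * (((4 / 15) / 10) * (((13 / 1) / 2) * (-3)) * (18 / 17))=43680 * sqrt(7) / 17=6798.02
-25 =-25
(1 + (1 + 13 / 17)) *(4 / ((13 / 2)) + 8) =5264 / 221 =23.82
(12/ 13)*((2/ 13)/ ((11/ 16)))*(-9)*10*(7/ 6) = -40320/ 1859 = -21.69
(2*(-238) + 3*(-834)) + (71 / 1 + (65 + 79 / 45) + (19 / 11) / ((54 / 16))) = -4217003 / 1485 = -2839.73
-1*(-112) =112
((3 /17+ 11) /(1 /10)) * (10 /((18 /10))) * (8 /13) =760000 /1989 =382.10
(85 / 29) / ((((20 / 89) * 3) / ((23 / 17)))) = 2047 / 348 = 5.88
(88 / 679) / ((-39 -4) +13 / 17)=-748 / 243761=-0.00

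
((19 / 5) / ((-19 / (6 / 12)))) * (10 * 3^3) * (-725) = 19575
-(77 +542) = -619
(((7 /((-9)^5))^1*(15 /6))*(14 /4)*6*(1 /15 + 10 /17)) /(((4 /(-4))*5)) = 8183 /10038330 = 0.00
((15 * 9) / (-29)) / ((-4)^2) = -135 / 464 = -0.29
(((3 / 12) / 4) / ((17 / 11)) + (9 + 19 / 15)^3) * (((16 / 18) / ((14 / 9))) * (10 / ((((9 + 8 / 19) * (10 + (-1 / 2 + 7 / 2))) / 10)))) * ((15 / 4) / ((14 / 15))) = 94378028635 / 46521384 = 2028.70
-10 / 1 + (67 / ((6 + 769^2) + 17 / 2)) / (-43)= -7590792 / 759079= -10.00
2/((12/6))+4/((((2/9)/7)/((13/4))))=821/2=410.50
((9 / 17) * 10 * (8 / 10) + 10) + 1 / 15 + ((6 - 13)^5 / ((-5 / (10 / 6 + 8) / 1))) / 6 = 8307733 / 1530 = 5429.89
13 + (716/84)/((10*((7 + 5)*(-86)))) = 2817181/216720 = 13.00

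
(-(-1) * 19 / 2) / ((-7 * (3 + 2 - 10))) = 19 / 70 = 0.27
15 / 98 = 0.15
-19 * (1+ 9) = -190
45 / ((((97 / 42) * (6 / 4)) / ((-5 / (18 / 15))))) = -5250 / 97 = -54.12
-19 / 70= -0.27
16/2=8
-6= -6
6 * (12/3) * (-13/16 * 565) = -22035/2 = -11017.50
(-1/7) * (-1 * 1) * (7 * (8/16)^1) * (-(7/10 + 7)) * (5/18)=-77/72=-1.07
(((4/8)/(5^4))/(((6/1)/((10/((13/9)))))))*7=21/3250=0.01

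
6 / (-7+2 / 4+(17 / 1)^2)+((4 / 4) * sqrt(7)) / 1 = 12 / 565+sqrt(7) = 2.67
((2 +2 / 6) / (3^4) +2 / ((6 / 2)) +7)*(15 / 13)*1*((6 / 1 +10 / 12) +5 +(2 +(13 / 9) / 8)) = 4717075 / 37908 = 124.43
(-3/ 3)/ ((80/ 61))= -61/ 80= -0.76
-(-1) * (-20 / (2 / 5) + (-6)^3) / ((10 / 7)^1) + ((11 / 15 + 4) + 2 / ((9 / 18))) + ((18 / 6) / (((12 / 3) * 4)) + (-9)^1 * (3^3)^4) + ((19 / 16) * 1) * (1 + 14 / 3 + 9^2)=-382643469 / 80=-4783043.36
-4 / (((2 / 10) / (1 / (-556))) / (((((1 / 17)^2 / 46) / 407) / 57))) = 5 / 42868643334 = 0.00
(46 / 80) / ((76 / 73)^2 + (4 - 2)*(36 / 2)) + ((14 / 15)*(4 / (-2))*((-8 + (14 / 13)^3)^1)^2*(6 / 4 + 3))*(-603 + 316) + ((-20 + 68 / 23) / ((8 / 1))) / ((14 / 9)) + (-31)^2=97264861991186288649 / 877564075013600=110835.05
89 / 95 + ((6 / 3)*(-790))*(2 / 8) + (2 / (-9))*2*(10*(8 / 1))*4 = -458524 / 855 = -536.29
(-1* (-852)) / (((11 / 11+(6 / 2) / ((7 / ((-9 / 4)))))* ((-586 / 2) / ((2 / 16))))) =-2982 / 293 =-10.18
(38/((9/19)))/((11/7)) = 5054/99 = 51.05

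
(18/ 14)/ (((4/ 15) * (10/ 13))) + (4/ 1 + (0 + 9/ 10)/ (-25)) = 10.23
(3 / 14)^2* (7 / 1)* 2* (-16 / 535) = -72 / 3745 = -0.02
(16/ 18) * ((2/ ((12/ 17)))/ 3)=68/ 81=0.84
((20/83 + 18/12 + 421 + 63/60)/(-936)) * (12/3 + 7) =-7738423/1553760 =-4.98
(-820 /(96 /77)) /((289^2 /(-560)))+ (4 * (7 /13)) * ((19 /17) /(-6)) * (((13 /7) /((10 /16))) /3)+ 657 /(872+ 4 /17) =265594662149 /55730222460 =4.77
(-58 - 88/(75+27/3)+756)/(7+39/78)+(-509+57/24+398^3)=158871833321/2520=63044378.30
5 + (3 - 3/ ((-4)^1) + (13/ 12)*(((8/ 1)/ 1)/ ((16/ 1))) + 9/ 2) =331/ 24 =13.79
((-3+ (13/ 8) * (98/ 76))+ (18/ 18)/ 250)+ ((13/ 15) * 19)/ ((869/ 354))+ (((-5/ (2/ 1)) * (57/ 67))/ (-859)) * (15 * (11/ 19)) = 11077792772589/ 1900515166000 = 5.83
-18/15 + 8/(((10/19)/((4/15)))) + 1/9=667/225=2.96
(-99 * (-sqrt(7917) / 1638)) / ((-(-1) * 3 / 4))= 7.17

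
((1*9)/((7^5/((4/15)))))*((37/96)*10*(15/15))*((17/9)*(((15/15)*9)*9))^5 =3102122031741/67228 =46143303.86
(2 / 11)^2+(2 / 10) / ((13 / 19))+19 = 151994 / 7865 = 19.33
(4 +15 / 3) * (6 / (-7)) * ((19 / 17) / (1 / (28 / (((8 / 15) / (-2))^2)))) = -3394.85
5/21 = 0.24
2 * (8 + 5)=26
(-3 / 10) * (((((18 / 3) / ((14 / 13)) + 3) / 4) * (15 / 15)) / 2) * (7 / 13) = -9 / 52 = -0.17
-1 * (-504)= 504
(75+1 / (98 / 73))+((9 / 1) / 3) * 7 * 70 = 151483 / 98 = 1545.74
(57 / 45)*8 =152 / 15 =10.13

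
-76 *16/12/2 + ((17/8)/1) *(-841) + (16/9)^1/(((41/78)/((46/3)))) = -5272073/2952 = -1785.93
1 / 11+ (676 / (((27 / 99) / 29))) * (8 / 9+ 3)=279538.61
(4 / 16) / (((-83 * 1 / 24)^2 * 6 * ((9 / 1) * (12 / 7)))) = 14 / 62001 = 0.00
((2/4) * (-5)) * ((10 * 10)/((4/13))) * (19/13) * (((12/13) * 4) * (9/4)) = -9865.38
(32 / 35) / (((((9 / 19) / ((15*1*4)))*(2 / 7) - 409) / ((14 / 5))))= -17024 / 2719835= -0.01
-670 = -670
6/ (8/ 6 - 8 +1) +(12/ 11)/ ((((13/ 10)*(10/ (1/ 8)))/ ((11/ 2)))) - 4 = -4421/ 884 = -5.00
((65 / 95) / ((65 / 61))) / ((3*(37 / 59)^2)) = 212341 / 390165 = 0.54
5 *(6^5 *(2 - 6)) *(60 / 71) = -9331200 / 71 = -131425.35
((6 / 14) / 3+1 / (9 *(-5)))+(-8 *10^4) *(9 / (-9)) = 80000.12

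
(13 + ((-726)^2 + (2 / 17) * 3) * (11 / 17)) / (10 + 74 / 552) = 27204501660 / 808333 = 33655.07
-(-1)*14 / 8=7 / 4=1.75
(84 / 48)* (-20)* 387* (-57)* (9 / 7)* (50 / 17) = 49632750 / 17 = 2919573.53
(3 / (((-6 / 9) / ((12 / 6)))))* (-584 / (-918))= -292 / 51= -5.73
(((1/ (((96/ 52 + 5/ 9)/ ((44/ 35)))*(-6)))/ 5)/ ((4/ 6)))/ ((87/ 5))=-429/ 285215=-0.00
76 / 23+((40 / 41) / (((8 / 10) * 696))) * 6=181303 / 54694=3.31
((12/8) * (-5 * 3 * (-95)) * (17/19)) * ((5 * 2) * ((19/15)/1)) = 24225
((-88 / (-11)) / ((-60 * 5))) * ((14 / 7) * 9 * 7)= -3.36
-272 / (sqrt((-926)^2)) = -0.29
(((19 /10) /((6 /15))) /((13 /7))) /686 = 19 /5096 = 0.00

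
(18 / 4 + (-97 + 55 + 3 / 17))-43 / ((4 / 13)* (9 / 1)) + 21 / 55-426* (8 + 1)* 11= -1421342963 / 33660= -42226.47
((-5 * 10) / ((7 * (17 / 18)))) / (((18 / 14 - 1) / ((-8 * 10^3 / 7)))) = 3600000 / 119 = 30252.10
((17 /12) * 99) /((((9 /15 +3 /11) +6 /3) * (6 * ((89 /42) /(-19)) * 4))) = -4103715 /224992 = -18.24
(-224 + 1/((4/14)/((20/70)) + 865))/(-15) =14.93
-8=-8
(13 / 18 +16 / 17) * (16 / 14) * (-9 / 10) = -1018 / 595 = -1.71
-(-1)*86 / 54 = 43 / 27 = 1.59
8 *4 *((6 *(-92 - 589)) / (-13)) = 130752 / 13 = 10057.85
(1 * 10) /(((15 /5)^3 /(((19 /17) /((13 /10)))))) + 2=2.32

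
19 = 19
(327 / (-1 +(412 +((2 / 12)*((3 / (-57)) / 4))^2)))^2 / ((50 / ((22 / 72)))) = 706342055265792 / 182592541352995225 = 0.00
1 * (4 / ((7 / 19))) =76 / 7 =10.86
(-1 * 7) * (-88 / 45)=616 / 45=13.69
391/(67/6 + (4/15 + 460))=11730/14143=0.83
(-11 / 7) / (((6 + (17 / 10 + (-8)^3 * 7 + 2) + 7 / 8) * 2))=220 / 1000559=0.00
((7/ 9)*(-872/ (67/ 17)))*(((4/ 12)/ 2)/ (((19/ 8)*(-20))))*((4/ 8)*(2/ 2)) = 51884/ 171855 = 0.30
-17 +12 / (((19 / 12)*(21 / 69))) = 1051 / 133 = 7.90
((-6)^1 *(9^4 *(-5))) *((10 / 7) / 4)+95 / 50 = 4920883 / 70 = 70298.33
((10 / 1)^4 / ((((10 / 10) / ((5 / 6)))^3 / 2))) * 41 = 474537.04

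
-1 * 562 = -562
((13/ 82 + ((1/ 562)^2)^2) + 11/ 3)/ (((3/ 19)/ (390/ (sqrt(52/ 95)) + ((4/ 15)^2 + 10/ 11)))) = 1081731040006820917/ 45552984508330200 + 4458907831850045 * sqrt(1235)/ 12270164177328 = 12794.36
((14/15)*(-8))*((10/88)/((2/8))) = -112/33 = -3.39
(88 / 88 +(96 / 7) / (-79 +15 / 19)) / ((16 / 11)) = 0.57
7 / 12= 0.58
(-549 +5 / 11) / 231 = -862 / 363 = -2.37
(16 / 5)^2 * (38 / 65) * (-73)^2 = 51840512 / 1625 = 31901.85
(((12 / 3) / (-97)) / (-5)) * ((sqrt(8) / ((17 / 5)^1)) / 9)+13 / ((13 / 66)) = 8 * sqrt(2) / 14841+66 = 66.00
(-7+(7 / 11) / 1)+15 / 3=-1.36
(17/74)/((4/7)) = 119/296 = 0.40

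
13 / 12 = 1.08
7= 7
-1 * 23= -23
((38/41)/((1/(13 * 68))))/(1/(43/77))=1444456/3157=457.54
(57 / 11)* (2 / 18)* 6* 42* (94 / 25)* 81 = 12151944 / 275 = 44188.89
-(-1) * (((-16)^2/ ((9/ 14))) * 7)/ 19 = 25088/ 171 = 146.71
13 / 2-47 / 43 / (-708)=197933 / 30444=6.50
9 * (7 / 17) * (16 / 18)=56 / 17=3.29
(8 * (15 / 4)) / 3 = 10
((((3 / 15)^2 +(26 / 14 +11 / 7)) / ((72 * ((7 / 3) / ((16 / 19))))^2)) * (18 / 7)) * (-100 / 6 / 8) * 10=-12140 / 2600283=-0.00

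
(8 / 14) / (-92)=-1 / 161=-0.01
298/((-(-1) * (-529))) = -298/529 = -0.56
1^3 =1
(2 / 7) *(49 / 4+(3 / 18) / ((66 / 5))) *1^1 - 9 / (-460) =1123117 / 318780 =3.52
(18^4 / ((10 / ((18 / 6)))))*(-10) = -314928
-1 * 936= -936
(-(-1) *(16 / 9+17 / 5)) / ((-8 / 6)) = -233 / 60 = -3.88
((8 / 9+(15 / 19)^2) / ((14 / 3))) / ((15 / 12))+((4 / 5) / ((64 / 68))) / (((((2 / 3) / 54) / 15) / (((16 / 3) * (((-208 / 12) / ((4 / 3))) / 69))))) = -904490542 / 871815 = -1037.48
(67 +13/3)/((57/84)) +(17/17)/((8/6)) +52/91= 169885/1596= 106.44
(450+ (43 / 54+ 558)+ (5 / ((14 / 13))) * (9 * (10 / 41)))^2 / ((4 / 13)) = 3242147345783125 / 960752016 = 3374593.33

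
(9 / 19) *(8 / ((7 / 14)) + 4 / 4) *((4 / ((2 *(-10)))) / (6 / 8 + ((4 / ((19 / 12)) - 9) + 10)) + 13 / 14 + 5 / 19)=75721077 / 8212750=9.22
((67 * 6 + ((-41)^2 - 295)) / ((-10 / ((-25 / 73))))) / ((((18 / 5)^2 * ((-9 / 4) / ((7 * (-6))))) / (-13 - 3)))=-8344000 / 5913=-1411.13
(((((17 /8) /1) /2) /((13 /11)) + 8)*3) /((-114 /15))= -27765 /7904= -3.51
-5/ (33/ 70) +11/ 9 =-929/ 99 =-9.38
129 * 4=516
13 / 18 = 0.72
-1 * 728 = -728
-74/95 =-0.78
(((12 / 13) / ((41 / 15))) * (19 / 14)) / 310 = 171 / 115661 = 0.00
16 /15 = 1.07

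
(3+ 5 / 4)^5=1419857 / 1024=1386.58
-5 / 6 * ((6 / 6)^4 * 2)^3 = -20 / 3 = -6.67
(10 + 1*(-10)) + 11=11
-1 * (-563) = 563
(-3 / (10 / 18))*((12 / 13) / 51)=-108 / 1105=-0.10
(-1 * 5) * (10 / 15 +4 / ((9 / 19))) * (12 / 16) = -205 / 6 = -34.17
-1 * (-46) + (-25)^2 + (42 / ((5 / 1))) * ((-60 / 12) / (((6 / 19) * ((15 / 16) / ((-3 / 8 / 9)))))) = 30461 / 45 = 676.91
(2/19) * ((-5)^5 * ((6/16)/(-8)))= 9375/608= 15.42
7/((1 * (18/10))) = 35/9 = 3.89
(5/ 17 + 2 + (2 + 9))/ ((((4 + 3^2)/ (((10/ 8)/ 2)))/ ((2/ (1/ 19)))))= 10735/ 442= 24.29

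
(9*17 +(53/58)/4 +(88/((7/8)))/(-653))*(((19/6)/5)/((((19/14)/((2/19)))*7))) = 162331151/151117260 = 1.07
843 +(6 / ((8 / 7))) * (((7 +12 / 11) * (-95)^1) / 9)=52091 / 132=394.63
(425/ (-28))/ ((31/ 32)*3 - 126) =3400/ 27573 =0.12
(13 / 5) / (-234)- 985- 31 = -91441 / 90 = -1016.01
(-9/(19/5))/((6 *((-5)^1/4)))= 6/19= 0.32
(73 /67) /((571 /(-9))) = -0.02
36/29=1.24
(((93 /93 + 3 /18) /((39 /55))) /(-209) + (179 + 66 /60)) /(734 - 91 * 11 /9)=2001724 /6922175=0.29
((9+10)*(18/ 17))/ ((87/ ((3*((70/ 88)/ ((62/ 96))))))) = 143640/ 168113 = 0.85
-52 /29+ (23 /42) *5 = 0.94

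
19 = 19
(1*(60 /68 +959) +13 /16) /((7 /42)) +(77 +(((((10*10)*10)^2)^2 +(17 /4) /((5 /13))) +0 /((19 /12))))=680000003979509 /680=1000000005852.22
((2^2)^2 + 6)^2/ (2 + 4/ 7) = 1694/ 9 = 188.22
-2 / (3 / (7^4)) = -4802 / 3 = -1600.67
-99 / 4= -24.75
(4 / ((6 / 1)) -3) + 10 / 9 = -11 / 9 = -1.22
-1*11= -11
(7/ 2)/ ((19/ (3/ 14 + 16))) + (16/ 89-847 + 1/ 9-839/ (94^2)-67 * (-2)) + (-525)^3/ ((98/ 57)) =-2829516206799892/ 33618771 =-84164772.32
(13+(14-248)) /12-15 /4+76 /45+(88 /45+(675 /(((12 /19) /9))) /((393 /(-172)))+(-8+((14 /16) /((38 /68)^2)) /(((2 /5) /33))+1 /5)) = -34091188733 /8512380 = -4004.90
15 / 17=0.88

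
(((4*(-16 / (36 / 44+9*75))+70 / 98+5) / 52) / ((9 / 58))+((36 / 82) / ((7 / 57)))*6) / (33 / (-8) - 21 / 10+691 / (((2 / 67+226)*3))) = -4.25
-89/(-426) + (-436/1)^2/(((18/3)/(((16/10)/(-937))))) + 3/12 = -53.64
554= 554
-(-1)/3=1/3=0.33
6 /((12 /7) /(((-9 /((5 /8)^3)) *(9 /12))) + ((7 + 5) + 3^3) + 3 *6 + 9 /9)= 0.10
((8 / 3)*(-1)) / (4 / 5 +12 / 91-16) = 455 / 2571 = 0.18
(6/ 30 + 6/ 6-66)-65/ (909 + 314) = -396577/ 6115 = -64.85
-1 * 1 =-1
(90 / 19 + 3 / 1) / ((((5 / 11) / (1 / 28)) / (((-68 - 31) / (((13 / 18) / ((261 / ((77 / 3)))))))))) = -2092959 / 2470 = -847.35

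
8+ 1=9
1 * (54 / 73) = 54 / 73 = 0.74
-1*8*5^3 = -1000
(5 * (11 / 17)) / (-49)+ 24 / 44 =4393 / 9163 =0.48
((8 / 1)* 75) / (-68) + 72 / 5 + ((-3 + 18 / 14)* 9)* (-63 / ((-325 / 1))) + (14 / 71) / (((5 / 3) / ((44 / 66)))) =1045246 / 392275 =2.66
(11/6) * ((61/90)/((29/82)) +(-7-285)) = -4164149/7830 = -531.82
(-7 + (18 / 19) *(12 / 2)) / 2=-25 / 38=-0.66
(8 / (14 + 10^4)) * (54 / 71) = 72 / 118499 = 0.00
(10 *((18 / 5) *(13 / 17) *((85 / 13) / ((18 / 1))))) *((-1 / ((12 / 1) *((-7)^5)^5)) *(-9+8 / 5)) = -37 / 8046411717983789404842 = -0.00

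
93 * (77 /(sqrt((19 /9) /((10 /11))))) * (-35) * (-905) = 61861275 * sqrt(2090) /19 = 148846425.25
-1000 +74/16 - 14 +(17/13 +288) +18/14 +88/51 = -26622859/37128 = -717.06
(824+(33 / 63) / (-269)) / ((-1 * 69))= -4654765 / 389781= -11.94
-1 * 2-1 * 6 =-8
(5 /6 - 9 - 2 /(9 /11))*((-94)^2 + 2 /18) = -15189275 /162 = -93760.96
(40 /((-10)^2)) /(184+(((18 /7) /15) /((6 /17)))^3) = 17150 /7893913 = 0.00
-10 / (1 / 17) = -170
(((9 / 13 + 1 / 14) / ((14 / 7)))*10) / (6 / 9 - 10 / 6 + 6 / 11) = -1529 / 182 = -8.40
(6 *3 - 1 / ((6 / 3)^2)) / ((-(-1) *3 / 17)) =100.58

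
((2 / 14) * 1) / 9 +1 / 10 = 73 / 630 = 0.12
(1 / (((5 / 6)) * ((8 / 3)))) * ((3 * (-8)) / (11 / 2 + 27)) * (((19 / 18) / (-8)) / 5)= 57 / 6500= 0.01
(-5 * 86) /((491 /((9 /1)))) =-3870 /491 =-7.88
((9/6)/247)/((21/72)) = 36/1729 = 0.02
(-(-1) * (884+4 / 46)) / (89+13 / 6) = 122004 / 12581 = 9.70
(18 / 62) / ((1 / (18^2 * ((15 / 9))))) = 4860 / 31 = 156.77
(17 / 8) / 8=17 / 64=0.27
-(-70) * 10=700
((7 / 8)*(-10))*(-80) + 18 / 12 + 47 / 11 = 15527 / 22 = 705.77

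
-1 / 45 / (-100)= 1 / 4500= 0.00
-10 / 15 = -2 / 3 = -0.67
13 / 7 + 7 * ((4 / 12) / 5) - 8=-596 / 105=-5.68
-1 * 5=-5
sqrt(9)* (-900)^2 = 2430000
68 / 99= 0.69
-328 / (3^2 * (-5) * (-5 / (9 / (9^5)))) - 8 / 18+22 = 31820522 / 1476225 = 21.56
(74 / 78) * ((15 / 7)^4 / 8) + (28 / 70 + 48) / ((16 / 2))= 10675421 / 1248520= 8.55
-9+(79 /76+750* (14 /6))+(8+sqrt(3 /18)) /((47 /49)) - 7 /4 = 49* sqrt(6) /282+3123053 /1786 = 1749.06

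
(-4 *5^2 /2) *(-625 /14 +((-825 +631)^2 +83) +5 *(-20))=-13151025 /7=-1878717.86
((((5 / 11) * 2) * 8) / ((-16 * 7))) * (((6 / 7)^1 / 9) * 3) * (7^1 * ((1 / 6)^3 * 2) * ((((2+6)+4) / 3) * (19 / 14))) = -95 / 14553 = -0.01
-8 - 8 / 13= -112 / 13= -8.62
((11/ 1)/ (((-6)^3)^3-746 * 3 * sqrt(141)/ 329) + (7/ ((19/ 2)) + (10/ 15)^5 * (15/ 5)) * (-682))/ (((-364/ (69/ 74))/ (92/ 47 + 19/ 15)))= 1462058196002525261596709/ 229321327674222705129390-9326119 * sqrt(141)/ 1532640452292215238960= 6.38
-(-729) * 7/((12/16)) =6804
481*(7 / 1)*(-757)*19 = -48427561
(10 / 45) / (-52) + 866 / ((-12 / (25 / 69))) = -23458 / 897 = -26.15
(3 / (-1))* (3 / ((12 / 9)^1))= -27 / 4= -6.75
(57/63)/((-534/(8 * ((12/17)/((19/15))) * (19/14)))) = -760/74137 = -0.01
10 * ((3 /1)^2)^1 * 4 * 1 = 360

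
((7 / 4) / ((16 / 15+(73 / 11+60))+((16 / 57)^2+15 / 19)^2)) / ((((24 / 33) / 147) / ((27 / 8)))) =177432812348715 / 10174648655872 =17.44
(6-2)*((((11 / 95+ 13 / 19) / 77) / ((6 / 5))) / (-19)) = -8 / 4389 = -0.00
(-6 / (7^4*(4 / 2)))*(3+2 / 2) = -12 / 2401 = -0.00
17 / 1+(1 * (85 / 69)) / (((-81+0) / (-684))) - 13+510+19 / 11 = 3593993 / 6831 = 526.13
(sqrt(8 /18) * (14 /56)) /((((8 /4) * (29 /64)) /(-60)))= -320 /29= -11.03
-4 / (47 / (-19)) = 1.62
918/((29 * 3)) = 306/29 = 10.55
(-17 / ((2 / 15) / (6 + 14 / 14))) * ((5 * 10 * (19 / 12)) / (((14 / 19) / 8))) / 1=-767125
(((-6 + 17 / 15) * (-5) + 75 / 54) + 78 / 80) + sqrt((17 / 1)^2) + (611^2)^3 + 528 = 52029213562955732.70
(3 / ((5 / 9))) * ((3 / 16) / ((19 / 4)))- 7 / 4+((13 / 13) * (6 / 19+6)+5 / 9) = 4561 / 855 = 5.33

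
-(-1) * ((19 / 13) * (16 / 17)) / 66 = 152 / 7293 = 0.02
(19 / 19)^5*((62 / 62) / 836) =1 / 836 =0.00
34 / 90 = 0.38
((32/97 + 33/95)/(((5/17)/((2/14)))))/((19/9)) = 954873/6127975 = 0.16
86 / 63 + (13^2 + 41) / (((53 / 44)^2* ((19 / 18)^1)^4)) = 2720261846534 / 23062516407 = 117.95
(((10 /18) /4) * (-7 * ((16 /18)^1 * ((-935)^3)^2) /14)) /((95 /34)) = -22716874683704781250 /1539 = -14760802263615842.27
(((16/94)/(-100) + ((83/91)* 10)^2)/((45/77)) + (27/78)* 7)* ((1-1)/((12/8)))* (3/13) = 0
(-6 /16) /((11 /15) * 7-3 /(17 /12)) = -765 /6152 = -0.12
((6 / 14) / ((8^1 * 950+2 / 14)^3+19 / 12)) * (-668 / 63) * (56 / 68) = -261856 / 30717760811549393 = -0.00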